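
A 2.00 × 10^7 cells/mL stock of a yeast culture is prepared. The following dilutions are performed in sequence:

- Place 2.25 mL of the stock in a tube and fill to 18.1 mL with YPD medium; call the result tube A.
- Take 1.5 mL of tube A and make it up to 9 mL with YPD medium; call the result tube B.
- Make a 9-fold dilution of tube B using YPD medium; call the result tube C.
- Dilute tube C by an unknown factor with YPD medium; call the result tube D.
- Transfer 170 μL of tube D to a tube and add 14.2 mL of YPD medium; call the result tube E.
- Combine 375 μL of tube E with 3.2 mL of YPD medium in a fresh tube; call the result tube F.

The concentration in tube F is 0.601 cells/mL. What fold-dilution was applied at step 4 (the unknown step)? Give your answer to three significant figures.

Step 1: 2.25 mL brought to 18.1 mL → factor 18.1/2.25 = 8.0444
Step 2: 1.5 mL brought to 9 mL → factor 9/1.5 = 6
Step 3: 9-fold → factor 9
Step 4: unknown factor x
Step 5: 170 μL + 14.2 mL = 14370 μL total → factor 14370/170 = 84.529
Step 6: 375 μL + 3.2 mL = 3575 μL total → factor 3575/375 = 9.5333
Product of known-step factors = 3.5006 × 10^5
Overall factor = 2.00 × 10^7 cells/mL / (0.601 cells/mL) = 3.3278 × 10^7
x = 3.3278 × 10^7 / 3.5006 × 10^5 = 95.1

95.1-fold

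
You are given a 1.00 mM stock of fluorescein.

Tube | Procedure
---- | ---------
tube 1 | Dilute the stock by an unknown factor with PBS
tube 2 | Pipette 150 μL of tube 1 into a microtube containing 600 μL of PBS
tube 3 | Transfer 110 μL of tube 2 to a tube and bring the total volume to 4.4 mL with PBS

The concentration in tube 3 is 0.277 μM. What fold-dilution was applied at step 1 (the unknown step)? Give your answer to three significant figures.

18.1-fold

Step 1: unknown factor x
Step 2: 150 μL + 600 μL = 750 μL total → factor 750/150 = 5
Step 3: 110 μL brought to 4.4 mL → factor 4400/110 = 40
Product of known-step factors = 200
Overall factor = 1.00 mM / (0.277 μM) = 3610.1
x = 3610.1 / 200 = 18.1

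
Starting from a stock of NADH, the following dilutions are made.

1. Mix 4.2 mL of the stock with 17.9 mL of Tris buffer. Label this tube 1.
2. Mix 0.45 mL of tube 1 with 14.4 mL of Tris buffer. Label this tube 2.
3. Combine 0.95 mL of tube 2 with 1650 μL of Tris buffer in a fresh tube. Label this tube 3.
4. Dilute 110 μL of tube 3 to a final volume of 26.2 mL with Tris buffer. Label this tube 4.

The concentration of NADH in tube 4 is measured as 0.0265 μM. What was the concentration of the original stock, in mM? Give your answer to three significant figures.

3.00 mM

Step 1: 4.2 mL + 17.9 mL = 22.1 mL total → factor 22.1/4.2 = 5.2619
Step 2: 0.45 mL + 14.4 mL = 14.85 mL total → factor 14.85/0.45 = 33
Step 3: 0.95 mL + 1650 μL = 2.6 mL total → factor 2.6/0.95 = 2.7368
Step 4: 110 μL brought to 26.2 mL → factor 26200/110 = 238.18
Overall dilution factor = 5.2619 × 33 × 2.7368 × 238.18 = 1.1319 × 10^5
Stock = 0.0265 μM × 1.1319 × 10^5 = 3000 μM = 3.00 mM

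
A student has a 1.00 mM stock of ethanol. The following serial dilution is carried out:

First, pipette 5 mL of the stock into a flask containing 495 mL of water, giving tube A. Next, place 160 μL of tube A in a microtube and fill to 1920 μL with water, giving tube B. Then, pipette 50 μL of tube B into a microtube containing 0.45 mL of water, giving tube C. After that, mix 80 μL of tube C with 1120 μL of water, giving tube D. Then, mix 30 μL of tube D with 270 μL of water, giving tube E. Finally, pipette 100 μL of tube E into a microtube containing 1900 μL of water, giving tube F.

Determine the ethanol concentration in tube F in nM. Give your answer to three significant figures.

Step 1: 5 mL + 495 mL = 500 mL total → factor 500/5 = 100
Step 2: 160 μL brought to 1920 μL → factor 1920/160 = 12
Step 3: 50 μL + 0.45 mL = 500 μL total → factor 500/50 = 10
Step 4: 80 μL + 1120 μL = 1200 μL total → factor 1200/80 = 15
Step 5: 30 μL + 270 μL = 300 μL total → factor 300/30 = 10
Step 6: 100 μL + 1900 μL = 2000 μL total → factor 2000/100 = 20
Overall dilution factor = 100 × 12 × 10 × 15 × 10 × 20 = 3.6 × 10^7
Final = 1.00 mM / 3.6 × 10^7 = 2.778 × 10^-8 mM = 0.0278 nM

0.0278 nM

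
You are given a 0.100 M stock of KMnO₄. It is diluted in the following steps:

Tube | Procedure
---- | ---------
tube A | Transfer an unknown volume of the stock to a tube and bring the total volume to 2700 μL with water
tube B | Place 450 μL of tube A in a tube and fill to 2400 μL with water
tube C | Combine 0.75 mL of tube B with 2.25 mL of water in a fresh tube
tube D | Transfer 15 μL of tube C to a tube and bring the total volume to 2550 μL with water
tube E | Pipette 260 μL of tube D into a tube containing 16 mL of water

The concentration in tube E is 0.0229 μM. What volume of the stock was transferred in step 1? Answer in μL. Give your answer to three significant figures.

Step 1: v brought to 2700 μL → factor = 2700 μL/v
Step 2: 450 μL brought to 2400 μL → factor 2400/450 = 5.3333
Step 3: 0.75 mL + 2.25 mL = 3 mL total → factor 3/0.75 = 4
Step 4: 15 μL brought to 2550 μL → factor 2550/15 = 170
Step 5: 260 μL + 16 mL = 16260 μL total → factor 16260/260 = 62.538
Product of known-step factors = 2.2681 × 10^5
Overall factor = 0.100 M / (0.0229 μM) = 4.3668 × 10^6
Step-1 factor = 4.3668 × 10^6 / 2.2681 × 10^5 = 19.253
v = 2700 μL / 19.253 = 140 μL

140 μL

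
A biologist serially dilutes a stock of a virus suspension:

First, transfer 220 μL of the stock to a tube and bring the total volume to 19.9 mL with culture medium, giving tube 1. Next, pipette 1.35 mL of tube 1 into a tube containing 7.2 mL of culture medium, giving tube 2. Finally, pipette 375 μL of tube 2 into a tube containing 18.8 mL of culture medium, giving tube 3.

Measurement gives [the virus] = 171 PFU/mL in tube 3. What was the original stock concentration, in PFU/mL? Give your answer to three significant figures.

Step 1: 220 μL brought to 19.9 mL → factor 19900/220 = 90.455
Step 2: 1.35 mL + 7.2 mL = 8.55 mL total → factor 8.55/1.35 = 6.3333
Step 3: 375 μL + 18.8 mL = 19175 μL total → factor 19175/375 = 51.133
Overall dilution factor = 90.455 × 6.3333 × 51.133 = 29293
Stock = 171 PFU/mL × 29293 = 5.01 × 10^6 PFU/mL

5.01 × 10^6 PFU/mL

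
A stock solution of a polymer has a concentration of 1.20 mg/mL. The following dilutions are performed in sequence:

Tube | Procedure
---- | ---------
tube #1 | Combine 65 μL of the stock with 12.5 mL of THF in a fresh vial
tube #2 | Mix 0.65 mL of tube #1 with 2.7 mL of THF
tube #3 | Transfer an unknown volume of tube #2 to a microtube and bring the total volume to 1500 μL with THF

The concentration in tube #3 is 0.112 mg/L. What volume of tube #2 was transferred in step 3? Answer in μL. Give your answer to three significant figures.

139 μL

Step 1: 65 μL + 12.5 mL = 12565 μL total → factor 12565/65 = 193.31
Step 2: 0.65 mL + 2.7 mL = 3.35 mL total → factor 3.35/0.65 = 5.1538
Step 3: v brought to 1500 μL → factor = 1500 μL/v
Product of known-step factors = 996.28
Overall factor = 1.20 mg/mL / (0.112 mg/L) = 10714
Step-3 factor = 10714 / 996.28 = 10.754
v = 1500 μL / 10.754 = 139 μL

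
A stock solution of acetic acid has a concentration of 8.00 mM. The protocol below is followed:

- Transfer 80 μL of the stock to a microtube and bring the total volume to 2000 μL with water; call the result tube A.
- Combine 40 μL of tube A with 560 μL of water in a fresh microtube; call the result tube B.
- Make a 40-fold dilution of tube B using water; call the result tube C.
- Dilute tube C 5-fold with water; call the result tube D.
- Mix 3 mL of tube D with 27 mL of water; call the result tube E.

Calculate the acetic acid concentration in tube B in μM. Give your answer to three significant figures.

Step 1: 80 μL brought to 2000 μL → factor 2000/80 = 25
Step 2: 40 μL + 560 μL = 600 μL total → factor 600/40 = 15
Dilution factor through tube B = 25 × 15 = 375
[tube B] = 8.00 mM / 375 = 0.02133 mM = 21.3 μM

21.3 μM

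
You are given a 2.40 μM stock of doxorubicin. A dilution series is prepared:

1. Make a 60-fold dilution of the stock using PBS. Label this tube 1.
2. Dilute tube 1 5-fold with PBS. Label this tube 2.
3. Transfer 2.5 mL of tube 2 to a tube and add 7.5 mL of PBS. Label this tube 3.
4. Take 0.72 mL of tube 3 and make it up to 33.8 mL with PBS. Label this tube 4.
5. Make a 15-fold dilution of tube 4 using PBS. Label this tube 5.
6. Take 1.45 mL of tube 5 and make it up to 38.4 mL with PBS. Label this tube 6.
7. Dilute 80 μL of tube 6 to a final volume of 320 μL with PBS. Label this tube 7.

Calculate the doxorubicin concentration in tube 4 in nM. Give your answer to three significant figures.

Step 1: 60-fold → factor 60
Step 2: 5-fold → factor 5
Step 3: 2.5 mL + 7.5 mL = 10 mL total → factor 10/2.5 = 4
Step 4: 0.72 mL brought to 33.8 mL → factor 33.8/0.72 = 46.944
Dilution factor through tube 4 = 60 × 5 × 4 × 46.944 = 56333
[tube 4] = 2.40 μM / 56333 = 4.260 × 10^-5 μM = 0.0426 nM

0.0426 nM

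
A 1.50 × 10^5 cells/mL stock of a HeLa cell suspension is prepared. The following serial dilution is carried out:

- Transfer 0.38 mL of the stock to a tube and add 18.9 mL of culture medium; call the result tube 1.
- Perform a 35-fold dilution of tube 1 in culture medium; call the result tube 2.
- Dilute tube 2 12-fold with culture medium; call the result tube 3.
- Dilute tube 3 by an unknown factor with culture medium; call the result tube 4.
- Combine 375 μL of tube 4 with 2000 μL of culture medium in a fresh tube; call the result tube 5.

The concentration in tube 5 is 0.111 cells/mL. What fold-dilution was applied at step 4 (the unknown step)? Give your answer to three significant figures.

10.0-fold

Step 1: 0.38 mL + 18.9 mL = 19.28 mL total → factor 19.28/0.38 = 50.737
Step 2: 35-fold → factor 35
Step 3: 12-fold → factor 12
Step 4: unknown factor x
Step 5: 375 μL + 2000 μL = 2375 μL total → factor 2375/375 = 6.3333
Product of known-step factors = 1.3496 × 10^5
Overall factor = 1.50 × 10^5 cells/mL / (0.111 cells/mL) = 1.3514 × 10^6
x = 1.3514 × 10^6 / 1.3496 × 10^5 = 10.0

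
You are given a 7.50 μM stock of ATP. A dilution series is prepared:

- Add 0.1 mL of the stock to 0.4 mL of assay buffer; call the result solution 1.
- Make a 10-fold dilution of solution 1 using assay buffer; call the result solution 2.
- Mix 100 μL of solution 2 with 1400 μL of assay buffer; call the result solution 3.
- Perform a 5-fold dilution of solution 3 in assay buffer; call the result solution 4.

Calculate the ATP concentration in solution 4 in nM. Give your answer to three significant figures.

2.00 nM

Step 1: 0.1 mL + 0.4 mL = 0.5 mL total → factor 0.5/0.1 = 5
Step 2: 10-fold → factor 10
Step 3: 100 μL + 1400 μL = 1500 μL total → factor 1500/100 = 15
Step 4: 5-fold → factor 5
Dilution factor through solution 4 = 5 × 10 × 15 × 5 = 3750
[solution 4] = 7.50 μM / 3750 = 0.002000 μM = 2.00 nM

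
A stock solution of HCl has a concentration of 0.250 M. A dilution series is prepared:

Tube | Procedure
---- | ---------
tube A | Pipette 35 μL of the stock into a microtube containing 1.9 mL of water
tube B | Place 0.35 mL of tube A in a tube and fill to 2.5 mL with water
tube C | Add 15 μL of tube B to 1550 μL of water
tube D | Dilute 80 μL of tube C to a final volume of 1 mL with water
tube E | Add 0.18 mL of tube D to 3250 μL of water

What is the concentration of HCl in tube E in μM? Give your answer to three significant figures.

Step 1: 35 μL + 1.9 mL = 1935 μL total → factor 1935/35 = 55.286
Step 2: 0.35 mL brought to 2.5 mL → factor 2.5/0.35 = 7.1429
Step 3: 15 μL + 1550 μL = 1565 μL total → factor 1565/15 = 104.33
Step 4: 80 μL brought to 1 mL → factor 1000/80 = 12.5
Step 5: 0.18 mL + 3250 μL = 3.43 mL total → factor 3.43/0.18 = 19.056
Overall dilution factor = 55.286 × 7.1429 × 104.33 × 12.5 × 19.056 = 9.8139 × 10^6
Final = 0.250 M / 9.8139 × 10^6 = 2.547 × 10^-8 M = 0.0255 μM

0.0255 μM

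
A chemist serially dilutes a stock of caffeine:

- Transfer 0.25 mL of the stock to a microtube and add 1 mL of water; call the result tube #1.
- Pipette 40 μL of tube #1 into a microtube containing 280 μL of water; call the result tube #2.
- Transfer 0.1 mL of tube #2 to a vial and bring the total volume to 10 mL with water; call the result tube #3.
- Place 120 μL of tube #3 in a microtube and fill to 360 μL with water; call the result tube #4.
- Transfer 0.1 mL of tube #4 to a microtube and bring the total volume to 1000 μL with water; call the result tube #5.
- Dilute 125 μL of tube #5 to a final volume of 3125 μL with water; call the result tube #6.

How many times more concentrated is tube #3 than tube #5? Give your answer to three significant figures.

30.0

Step 1: 0.25 mL + 1 mL = 1.25 mL total → factor 1.25/0.25 = 5
Step 2: 40 μL + 280 μL = 320 μL total → factor 320/40 = 8
Step 3: 0.1 mL brought to 10 mL → factor 10/0.1 = 100
Step 4: 120 μL brought to 360 μL → factor 360/120 = 3
Step 5: 0.1 mL brought to 1000 μL → factor 1/0.1 = 10
Dilution factor to tube #3 = 4000; to tube #5 = 1.2 × 10^5
[tube #3]/[tube #5] = (factor to tube #5)/(factor to tube #3) = 1.2 × 10^5/4000 = 30.0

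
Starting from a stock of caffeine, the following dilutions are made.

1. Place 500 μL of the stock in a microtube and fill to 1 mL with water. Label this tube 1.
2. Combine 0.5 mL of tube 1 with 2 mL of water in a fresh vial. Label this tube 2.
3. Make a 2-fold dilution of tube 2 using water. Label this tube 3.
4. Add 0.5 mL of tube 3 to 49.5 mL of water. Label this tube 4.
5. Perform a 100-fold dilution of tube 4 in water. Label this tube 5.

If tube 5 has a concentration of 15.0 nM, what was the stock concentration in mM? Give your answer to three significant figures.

Step 1: 500 μL brought to 1 mL → factor 1000/500 = 2
Step 2: 0.5 mL + 2 mL = 2.5 mL total → factor 2.5/0.5 = 5
Step 3: 2-fold → factor 2
Step 4: 0.5 mL + 49.5 mL = 50 mL total → factor 50/0.5 = 100
Step 5: 100-fold → factor 100
Overall dilution factor = 2 × 5 × 2 × 100 × 100 = 2 × 10^5
Stock = 15.0 nM × 2 × 10^5 = 3.000 × 10^6 nM = 3.00 mM

3.00 mM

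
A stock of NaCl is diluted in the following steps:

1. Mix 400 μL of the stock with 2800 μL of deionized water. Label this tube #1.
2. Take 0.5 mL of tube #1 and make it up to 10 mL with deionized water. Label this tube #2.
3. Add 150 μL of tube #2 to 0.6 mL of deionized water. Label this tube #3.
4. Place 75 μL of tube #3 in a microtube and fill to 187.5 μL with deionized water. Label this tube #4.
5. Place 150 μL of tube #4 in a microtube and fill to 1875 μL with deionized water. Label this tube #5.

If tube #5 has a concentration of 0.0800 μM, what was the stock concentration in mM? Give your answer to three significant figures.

2.00 mM

Step 1: 400 μL + 2800 μL = 3200 μL total → factor 3200/400 = 8
Step 2: 0.5 mL brought to 10 mL → factor 10/0.5 = 20
Step 3: 150 μL + 0.6 mL = 750 μL total → factor 750/150 = 5
Step 4: 75 μL brought to 187.5 μL → factor 187.5/75 = 2.5
Step 5: 150 μL brought to 1875 μL → factor 1875/150 = 12.5
Overall dilution factor = 8 × 20 × 5 × 2.5 × 12.5 = 25000
Stock = 0.0800 μM × 25000 = 2000 μM = 2.00 mM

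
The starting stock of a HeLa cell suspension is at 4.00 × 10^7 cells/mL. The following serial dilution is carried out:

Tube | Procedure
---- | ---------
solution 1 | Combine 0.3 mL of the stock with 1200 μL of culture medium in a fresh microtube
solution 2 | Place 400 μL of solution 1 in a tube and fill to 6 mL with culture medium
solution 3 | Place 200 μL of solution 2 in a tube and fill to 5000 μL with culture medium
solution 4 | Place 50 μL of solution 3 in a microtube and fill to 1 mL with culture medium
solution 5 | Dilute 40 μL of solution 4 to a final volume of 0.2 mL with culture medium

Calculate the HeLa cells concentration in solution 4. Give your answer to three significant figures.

Step 1: 0.3 mL + 1200 μL = 1.5 mL total → factor 1.5/0.3 = 5
Step 2: 400 μL brought to 6 mL → factor 6000/400 = 15
Step 3: 200 μL brought to 5000 μL → factor 5000/200 = 25
Step 4: 50 μL brought to 1 mL → factor 1000/50 = 20
Dilution factor through solution 4 = 5 × 15 × 25 × 20 = 37500
[solution 4] = 4.00 × 10^7 cells/mL / 37500 = 1.07 × 10^3 cells/mL

1.07 × 10^3 cells/mL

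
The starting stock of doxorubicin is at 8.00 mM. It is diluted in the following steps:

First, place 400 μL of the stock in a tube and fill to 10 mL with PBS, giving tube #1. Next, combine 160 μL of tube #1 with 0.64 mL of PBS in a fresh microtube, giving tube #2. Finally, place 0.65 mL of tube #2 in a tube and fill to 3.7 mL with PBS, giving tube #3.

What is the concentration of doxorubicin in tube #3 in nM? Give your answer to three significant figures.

1.12 × 10^4 nM

Step 1: 400 μL brought to 10 mL → factor 10000/400 = 25
Step 2: 160 μL + 0.64 mL = 800 μL total → factor 800/160 = 5
Step 3: 0.65 mL brought to 3.7 mL → factor 3.7/0.65 = 5.6923
Overall dilution factor = 25 × 5 × 5.6923 = 711.54
Final = 8.00 mM / 711.54 = 0.01124 mM = 1.12 × 10^4 nM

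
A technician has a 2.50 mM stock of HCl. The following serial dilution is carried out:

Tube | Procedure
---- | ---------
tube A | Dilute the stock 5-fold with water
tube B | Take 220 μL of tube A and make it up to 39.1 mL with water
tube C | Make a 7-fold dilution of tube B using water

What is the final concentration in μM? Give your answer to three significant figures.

Step 1: 5-fold → factor 5
Step 2: 220 μL brought to 39.1 mL → factor 39100/220 = 177.73
Step 3: 7-fold → factor 7
Overall dilution factor = 5 × 177.73 × 7 = 6220.5
Final = 2.50 mM / 6220.5 = 0.0004019 mM = 0.402 μM

0.402 μM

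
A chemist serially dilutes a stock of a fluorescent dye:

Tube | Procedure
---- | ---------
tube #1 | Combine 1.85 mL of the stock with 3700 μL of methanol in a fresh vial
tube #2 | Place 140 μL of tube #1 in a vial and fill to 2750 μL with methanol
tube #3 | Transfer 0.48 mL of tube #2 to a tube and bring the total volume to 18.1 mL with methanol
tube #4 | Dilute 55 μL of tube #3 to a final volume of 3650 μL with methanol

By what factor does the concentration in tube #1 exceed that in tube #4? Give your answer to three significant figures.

Step 1: 1.85 mL + 3700 μL = 5.55 mL total → factor 5.55/1.85 = 3
Step 2: 140 μL brought to 2750 μL → factor 2750/140 = 19.643
Step 3: 0.48 mL brought to 18.1 mL → factor 18.1/0.48 = 37.708
Step 4: 55 μL brought to 3650 μL → factor 3650/55 = 66.364
Dilution factor to tube #1 = 3; to tube #4 = 1.4747 × 10^5
[tube #1]/[tube #4] = (factor to tube #4)/(factor to tube #1) = 1.4747 × 10^5/3 = 4.92 × 10^4

4.92 × 10^4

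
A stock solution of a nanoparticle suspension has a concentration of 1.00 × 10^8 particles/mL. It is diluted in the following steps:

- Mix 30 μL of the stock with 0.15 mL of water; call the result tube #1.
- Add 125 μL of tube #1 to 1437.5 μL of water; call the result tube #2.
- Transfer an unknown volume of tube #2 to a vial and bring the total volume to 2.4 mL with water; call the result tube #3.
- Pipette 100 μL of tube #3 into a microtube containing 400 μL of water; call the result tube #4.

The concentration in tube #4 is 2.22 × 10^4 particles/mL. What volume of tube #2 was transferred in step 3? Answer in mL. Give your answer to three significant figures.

Step 1: 30 μL + 0.15 mL = 180 μL total → factor 180/30 = 6
Step 2: 125 μL + 1437.5 μL = 1562.5 μL total → factor 1562.5/125 = 12.5
Step 3: v brought to 2.4 mL → factor = 2.4 mL/v
Step 4: 100 μL + 400 μL = 500 μL total → factor 500/100 = 5
Product of known-step factors = 375
Overall factor = 1.00 × 10^8 particles/mL / (2.22 × 10^4 particles/mL) = 4504.5
Step-3 factor = 4504.5 / 375 = 12.012
v = 2.4 mL / 12.012 = 0.200 mL

0.200 mL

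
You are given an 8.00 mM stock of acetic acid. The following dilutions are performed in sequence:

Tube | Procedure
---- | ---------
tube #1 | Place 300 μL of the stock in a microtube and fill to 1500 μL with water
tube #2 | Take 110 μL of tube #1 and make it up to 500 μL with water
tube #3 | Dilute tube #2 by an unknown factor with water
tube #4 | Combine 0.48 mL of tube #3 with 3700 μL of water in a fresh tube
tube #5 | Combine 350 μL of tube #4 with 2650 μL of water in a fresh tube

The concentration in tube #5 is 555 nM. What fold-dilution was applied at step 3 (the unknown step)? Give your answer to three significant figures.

Step 1: 300 μL brought to 1500 μL → factor 1500/300 = 5
Step 2: 110 μL brought to 500 μL → factor 500/110 = 4.5455
Step 3: unknown factor x
Step 4: 0.48 mL + 3700 μL = 4.18 mL total → factor 4.18/0.48 = 8.7083
Step 5: 350 μL + 2650 μL = 3000 μL total → factor 3000/350 = 8.5714
Product of known-step factors = 1696.4
Overall factor = 8.00 mM / (555 nM) = 14414
x = 14414 / 1696.4 = 8.50

8.50-fold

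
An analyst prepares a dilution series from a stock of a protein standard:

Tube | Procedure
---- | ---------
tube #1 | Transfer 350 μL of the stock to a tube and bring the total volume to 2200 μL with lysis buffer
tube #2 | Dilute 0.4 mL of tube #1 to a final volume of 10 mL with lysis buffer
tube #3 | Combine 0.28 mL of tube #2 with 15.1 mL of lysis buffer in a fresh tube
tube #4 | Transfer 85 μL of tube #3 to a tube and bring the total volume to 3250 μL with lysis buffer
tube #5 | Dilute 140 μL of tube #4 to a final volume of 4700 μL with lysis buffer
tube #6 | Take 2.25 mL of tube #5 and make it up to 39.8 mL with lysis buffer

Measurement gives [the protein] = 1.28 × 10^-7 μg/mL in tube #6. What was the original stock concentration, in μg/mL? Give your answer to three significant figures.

Step 1: 350 μL brought to 2200 μL → factor 2200/350 = 6.2857
Step 2: 0.4 mL brought to 10 mL → factor 10/0.4 = 25
Step 3: 0.28 mL + 15.1 mL = 15.38 mL total → factor 15.38/0.28 = 54.929
Step 4: 85 μL brought to 3250 μL → factor 3250/85 = 38.235
Step 5: 140 μL brought to 4700 μL → factor 4700/140 = 33.571
Step 6: 2.25 mL brought to 39.8 mL → factor 39.8/2.25 = 17.689
Overall dilution factor = 6.2857 × 25 × 54.929 × 38.235 × 33.571 × 17.689 = 1.9599 × 10^8
Stock = 1.28 × 10^-7 μg/mL × 1.9599 × 10^8 = 25.1 μg/mL

25.1 μg/mL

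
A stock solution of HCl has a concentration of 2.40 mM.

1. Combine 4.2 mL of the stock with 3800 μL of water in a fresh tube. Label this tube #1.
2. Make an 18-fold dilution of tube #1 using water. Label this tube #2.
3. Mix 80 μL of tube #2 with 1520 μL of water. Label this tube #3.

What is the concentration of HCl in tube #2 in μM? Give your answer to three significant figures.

Step 1: 4.2 mL + 3800 μL = 8 mL total → factor 8/4.2 = 1.9048
Step 2: 18-fold → factor 18
Dilution factor through tube #2 = 1.9048 × 18 = 34.286
[tube #2] = 2.40 mM / 34.286 = 0.07000 mM = 70.0 μM

70.0 μM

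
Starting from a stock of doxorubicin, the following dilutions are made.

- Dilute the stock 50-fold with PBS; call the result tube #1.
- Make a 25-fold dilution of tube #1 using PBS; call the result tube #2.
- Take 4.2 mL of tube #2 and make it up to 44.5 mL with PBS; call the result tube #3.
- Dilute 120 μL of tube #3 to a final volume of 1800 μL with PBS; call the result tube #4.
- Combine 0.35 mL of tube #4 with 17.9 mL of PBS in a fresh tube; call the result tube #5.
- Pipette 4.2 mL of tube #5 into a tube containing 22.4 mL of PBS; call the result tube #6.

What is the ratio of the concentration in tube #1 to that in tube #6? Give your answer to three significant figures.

Step 1: 50-fold → factor 50
Step 2: 25-fold → factor 25
Step 3: 4.2 mL brought to 44.5 mL → factor 44.5/4.2 = 10.595
Step 4: 120 μL brought to 1800 μL → factor 1800/120 = 15
Step 5: 0.35 mL + 17.9 mL = 18.25 mL total → factor 18.25/0.35 = 52.143
Step 6: 4.2 mL + 22.4 mL = 26.6 mL total → factor 26.6/4.2 = 6.3333
Dilution factor to tube #1 = 50; to tube #6 = 6.5605 × 10^7
[tube #1]/[tube #6] = (factor to tube #6)/(factor to tube #1) = 6.5605 × 10^7/50 = 1.31 × 10^6

1.31 × 10^6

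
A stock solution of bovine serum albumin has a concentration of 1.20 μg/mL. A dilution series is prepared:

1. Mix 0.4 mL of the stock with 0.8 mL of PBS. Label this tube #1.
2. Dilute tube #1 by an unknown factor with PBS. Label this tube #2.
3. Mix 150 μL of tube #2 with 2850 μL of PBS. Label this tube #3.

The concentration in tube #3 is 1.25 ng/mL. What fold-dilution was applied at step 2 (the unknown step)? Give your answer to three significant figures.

Step 1: 0.4 mL + 0.8 mL = 1.2 mL total → factor 1.2/0.4 = 3
Step 2: unknown factor x
Step 3: 150 μL + 2850 μL = 3000 μL total → factor 3000/150 = 20
Product of known-step factors = 60
Overall factor = 1.20 μg/mL / (1.25 ng/mL) = 960
x = 960 / 60 = 16.0

16.0-fold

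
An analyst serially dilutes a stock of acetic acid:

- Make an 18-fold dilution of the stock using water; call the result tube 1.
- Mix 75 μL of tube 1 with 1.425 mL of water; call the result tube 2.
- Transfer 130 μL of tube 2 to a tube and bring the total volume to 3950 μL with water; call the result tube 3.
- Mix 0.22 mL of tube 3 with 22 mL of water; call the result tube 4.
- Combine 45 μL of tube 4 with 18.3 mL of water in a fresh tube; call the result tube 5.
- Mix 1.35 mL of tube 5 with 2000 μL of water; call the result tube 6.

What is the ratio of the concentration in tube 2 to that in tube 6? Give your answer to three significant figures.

3.10 × 10^6

Step 1: 18-fold → factor 18
Step 2: 75 μL + 1.425 mL = 1500 μL total → factor 1500/75 = 20
Step 3: 130 μL brought to 3950 μL → factor 3950/130 = 30.385
Step 4: 0.22 mL + 22 mL = 22.22 mL total → factor 22.22/0.22 = 101
Step 5: 45 μL + 18.3 mL = 18345 μL total → factor 18345/45 = 407.67
Step 6: 1.35 mL + 2000 μL = 3.35 mL total → factor 3.35/1.35 = 2.4815
Dilution factor to tube 2 = 360; to tube 6 = 1.1176 × 10^9
[tube 2]/[tube 6] = (factor to tube 6)/(factor to tube 2) = 1.1176 × 10^9/360 = 3.10 × 10^6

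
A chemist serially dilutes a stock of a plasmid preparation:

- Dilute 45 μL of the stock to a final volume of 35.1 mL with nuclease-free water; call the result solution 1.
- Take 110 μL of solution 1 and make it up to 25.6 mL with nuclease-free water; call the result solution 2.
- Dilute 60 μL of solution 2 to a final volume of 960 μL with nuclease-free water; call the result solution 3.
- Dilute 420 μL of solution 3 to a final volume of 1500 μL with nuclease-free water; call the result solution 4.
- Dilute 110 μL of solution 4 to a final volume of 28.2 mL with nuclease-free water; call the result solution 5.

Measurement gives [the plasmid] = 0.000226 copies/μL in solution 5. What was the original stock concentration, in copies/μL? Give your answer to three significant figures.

6.01 × 10^5 copies/μL

Step 1: 45 μL brought to 35.1 mL → factor 35100/45 = 780
Step 2: 110 μL brought to 25.6 mL → factor 25600/110 = 232.73
Step 3: 60 μL brought to 960 μL → factor 960/60 = 16
Step 4: 420 μL brought to 1500 μL → factor 1500/420 = 3.5714
Step 5: 110 μL brought to 28.2 mL → factor 28200/110 = 256.36
Overall dilution factor = 780 × 232.73 × 16 × 3.5714 × 256.36 = 2.6593 × 10^9
Stock = 0.000226 copies/μL × 2.6593 × 10^9 = 6.01 × 10^5 copies/μL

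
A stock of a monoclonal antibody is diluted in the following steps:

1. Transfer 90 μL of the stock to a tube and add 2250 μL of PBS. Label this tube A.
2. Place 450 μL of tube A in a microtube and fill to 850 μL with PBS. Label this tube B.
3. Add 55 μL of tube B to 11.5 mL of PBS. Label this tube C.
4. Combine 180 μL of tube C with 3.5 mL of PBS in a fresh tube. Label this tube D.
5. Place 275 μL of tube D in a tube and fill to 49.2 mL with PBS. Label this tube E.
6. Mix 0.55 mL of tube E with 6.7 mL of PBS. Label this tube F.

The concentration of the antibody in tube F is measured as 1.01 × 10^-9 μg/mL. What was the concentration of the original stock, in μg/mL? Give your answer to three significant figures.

0.502 μg/mL

Step 1: 90 μL + 2250 μL = 2340 μL total → factor 2340/90 = 26
Step 2: 450 μL brought to 850 μL → factor 850/450 = 1.8889
Step 3: 55 μL + 11.5 mL = 11555 μL total → factor 11555/55 = 210.09
Step 4: 180 μL + 3.5 mL = 3680 μL total → factor 3680/180 = 20.444
Step 5: 275 μL brought to 49.2 mL → factor 49200/275 = 178.91
Step 6: 0.55 mL + 6.7 mL = 7.25 mL total → factor 7.25/0.55 = 13.182
Overall dilution factor = 26 × 1.8889 × 210.09 × 20.444 × 178.91 × 13.182 = 4.9747 × 10^8
Stock = 1.01 × 10^-9 μg/mL × 4.9747 × 10^8 = 0.502 μg/mL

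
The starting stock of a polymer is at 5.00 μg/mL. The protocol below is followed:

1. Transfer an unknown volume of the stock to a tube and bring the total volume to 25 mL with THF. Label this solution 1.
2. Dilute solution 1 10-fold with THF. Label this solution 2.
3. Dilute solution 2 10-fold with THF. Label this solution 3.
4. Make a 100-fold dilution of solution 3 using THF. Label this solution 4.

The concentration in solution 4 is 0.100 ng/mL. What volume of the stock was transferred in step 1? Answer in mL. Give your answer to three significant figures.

Step 1: v brought to 25 mL → factor = 25 mL/v
Step 2: 10-fold → factor 10
Step 3: 10-fold → factor 10
Step 4: 100-fold → factor 100
Product of known-step factors = 10000
Overall factor = 5.00 μg/mL / (0.100 ng/mL) = 50000
Step-1 factor = 50000 / 10000 = 5
v = 25 mL / 5 = 5.00 mL

5.00 mL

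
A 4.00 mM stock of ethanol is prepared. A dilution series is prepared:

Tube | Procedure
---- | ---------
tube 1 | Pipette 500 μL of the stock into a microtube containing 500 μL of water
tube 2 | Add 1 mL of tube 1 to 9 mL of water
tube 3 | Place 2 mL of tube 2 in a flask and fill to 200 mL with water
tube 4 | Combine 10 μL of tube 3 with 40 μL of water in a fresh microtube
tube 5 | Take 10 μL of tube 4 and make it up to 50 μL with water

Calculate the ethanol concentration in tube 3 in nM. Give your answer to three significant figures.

Step 1: 500 μL + 500 μL = 1000 μL total → factor 1000/500 = 2
Step 2: 1 mL + 9 mL = 10 mL total → factor 10/1 = 10
Step 3: 2 mL brought to 200 mL → factor 200/2 = 100
Dilution factor through tube 3 = 2 × 10 × 100 = 2000
[tube 3] = 4.00 mM / 2000 = 0.002000 mM = 2.00 × 10^3 nM

2.00 × 10^3 nM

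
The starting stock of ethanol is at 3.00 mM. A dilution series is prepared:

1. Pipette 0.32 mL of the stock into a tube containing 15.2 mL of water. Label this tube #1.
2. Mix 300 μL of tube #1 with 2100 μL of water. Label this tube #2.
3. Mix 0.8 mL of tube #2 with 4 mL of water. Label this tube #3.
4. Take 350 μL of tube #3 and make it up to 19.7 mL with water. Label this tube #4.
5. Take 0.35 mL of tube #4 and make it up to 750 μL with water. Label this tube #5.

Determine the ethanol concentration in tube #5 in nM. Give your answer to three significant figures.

Step 1: 0.32 mL + 15.2 mL = 15.52 mL total → factor 15.52/0.32 = 48.5
Step 2: 300 μL + 2100 μL = 2400 μL total → factor 2400/300 = 8
Step 3: 0.8 mL + 4 mL = 4.8 mL total → factor 4.8/0.8 = 6
Step 4: 350 μL brought to 19.7 mL → factor 19700/350 = 56.286
Step 5: 0.35 mL brought to 750 μL → factor 0.75/0.35 = 2.1429
Overall dilution factor = 48.5 × 8 × 6 × 56.286 × 2.1429 = 2.8079 × 10^5
Final = 3.00 mM / 2.8079 × 10^5 = 1.068 × 10^-5 mM = 10.7 nM

10.7 nM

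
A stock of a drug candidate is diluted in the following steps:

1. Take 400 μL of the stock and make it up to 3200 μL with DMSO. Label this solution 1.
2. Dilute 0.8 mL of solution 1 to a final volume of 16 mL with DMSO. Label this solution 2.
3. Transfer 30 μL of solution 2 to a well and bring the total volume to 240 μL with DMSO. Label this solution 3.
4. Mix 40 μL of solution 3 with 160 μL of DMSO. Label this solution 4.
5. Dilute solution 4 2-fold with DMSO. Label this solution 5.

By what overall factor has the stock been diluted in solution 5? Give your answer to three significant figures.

1.28 × 10^4

Step 1: 400 μL brought to 3200 μL → factor 3200/400 = 8
Step 2: 0.8 mL brought to 16 mL → factor 16/0.8 = 20
Step 3: 30 μL brought to 240 μL → factor 240/30 = 8
Step 4: 40 μL + 160 μL = 200 μL total → factor 200/40 = 5
Step 5: 2-fold → factor 2
Overall dilution factor = 8 × 20 × 8 × 5 × 2 = 12800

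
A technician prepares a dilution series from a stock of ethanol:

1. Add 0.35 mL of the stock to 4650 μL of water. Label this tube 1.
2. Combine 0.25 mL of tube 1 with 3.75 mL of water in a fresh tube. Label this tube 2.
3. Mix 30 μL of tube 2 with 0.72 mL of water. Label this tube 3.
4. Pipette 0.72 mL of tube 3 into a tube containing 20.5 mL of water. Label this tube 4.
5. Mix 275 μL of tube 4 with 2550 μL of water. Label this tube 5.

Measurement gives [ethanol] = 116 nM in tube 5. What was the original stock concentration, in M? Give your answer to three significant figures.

0.201 M

Step 1: 0.35 mL + 4650 μL = 5 mL total → factor 5/0.35 = 14.286
Step 2: 0.25 mL + 3.75 mL = 4 mL total → factor 4/0.25 = 16
Step 3: 30 μL + 0.72 mL = 750 μL total → factor 750/30 = 25
Step 4: 0.72 mL + 20.5 mL = 21.22 mL total → factor 21.22/0.72 = 29.472
Step 5: 275 μL + 2550 μL = 2825 μL total → factor 2825/275 = 10.273
Overall dilution factor = 14.286 × 16 × 25 × 29.472 × 10.273 = 1.7301 × 10^6
Stock = 116 nM × 1.7301 × 10^6 = 2.007 × 10^8 nM = 0.201 M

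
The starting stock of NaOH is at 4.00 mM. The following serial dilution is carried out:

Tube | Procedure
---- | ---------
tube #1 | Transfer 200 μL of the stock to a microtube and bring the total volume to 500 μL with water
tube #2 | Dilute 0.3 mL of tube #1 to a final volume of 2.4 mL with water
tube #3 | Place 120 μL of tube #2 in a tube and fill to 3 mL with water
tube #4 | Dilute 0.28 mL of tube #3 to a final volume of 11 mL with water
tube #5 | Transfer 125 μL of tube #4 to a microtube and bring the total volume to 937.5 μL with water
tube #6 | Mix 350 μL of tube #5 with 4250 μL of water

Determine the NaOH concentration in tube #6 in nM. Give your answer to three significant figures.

Step 1: 200 μL brought to 500 μL → factor 500/200 = 2.5
Step 2: 0.3 mL brought to 2.4 mL → factor 2.4/0.3 = 8
Step 3: 120 μL brought to 3 mL → factor 3000/120 = 25
Step 4: 0.28 mL brought to 11 mL → factor 11/0.28 = 39.286
Step 5: 125 μL brought to 937.5 μL → factor 937.5/125 = 7.5
Step 6: 350 μL + 4250 μL = 4600 μL total → factor 4600/350 = 13.143
Overall dilution factor = 2.5 × 8 × 25 × 39.286 × 7.5 × 13.143 = 1.9362 × 10^6
Final = 4.00 mM / 1.9362 × 10^6 = 2.066 × 10^-6 mM = 2.07 nM

2.07 nM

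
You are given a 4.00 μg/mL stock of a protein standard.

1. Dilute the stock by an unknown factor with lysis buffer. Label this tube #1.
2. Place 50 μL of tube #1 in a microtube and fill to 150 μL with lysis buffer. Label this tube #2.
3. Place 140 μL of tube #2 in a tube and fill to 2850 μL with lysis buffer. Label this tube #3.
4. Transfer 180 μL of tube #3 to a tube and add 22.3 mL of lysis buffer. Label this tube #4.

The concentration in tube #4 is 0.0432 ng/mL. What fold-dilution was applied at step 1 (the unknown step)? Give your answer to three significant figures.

Step 1: unknown factor x
Step 2: 50 μL brought to 150 μL → factor 150/50 = 3
Step 3: 140 μL brought to 2850 μL → factor 2850/140 = 20.357
Step 4: 180 μL + 22.3 mL = 22480 μL total → factor 22480/180 = 124.89
Product of known-step factors = 7627.1
Overall factor = 4.00 μg/mL / (0.0432 ng/mL) = 92593
x = 92593 / 7627.1 = 12.1

12.1-fold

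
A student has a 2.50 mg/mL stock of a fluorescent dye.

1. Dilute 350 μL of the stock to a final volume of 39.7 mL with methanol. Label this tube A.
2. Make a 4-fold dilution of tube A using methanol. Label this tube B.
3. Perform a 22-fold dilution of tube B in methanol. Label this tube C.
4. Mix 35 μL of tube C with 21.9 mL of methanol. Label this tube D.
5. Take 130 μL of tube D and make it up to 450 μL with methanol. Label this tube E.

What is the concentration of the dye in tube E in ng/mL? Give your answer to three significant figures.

Step 1: 350 μL brought to 39.7 mL → factor 39700/350 = 113.43
Step 2: 4-fold → factor 4
Step 3: 22-fold → factor 22
Step 4: 35 μL + 21.9 mL = 21935 μL total → factor 21935/35 = 626.71
Step 5: 130 μL brought to 450 μL → factor 450/130 = 3.4615
Overall dilution factor = 113.43 × 4 × 22 × 626.71 × 3.4615 = 2.1654 × 10^7
Final = 2.50 mg/mL / 2.1654 × 10^7 = 1.155 × 10^-7 mg/mL = 0.115 ng/mL

0.115 ng/mL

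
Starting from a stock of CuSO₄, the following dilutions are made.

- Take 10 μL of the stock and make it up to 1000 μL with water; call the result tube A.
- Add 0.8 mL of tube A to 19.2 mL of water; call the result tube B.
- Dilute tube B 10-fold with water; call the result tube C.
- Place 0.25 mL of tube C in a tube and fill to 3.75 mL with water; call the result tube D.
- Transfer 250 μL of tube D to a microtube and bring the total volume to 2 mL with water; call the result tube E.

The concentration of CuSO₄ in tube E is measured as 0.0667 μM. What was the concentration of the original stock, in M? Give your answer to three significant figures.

Step 1: 10 μL brought to 1000 μL → factor 1000/10 = 100
Step 2: 0.8 mL + 19.2 mL = 20 mL total → factor 20/0.8 = 25
Step 3: 10-fold → factor 10
Step 4: 0.25 mL brought to 3.75 mL → factor 3.75/0.25 = 15
Step 5: 250 μL brought to 2 mL → factor 2000/250 = 8
Overall dilution factor = 100 × 25 × 10 × 15 × 8 = 3 × 10^6
Stock = 0.0667 μM × 3 × 10^6 = 2.001 × 10^5 μM = 0.200 M

0.200 M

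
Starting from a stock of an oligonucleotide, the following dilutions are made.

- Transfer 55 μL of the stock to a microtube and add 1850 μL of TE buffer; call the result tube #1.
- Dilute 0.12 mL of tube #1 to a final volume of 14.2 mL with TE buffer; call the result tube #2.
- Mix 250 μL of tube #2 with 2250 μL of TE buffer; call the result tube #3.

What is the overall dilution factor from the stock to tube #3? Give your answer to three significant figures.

Step 1: 55 μL + 1850 μL = 1905 μL total → factor 1905/55 = 34.636
Step 2: 0.12 mL brought to 14.2 mL → factor 14.2/0.12 = 118.33
Step 3: 250 μL + 2250 μL = 2500 μL total → factor 2500/250 = 10
Overall dilution factor = 34.636 × 118.33 × 10 = 40986

4.10 × 10^4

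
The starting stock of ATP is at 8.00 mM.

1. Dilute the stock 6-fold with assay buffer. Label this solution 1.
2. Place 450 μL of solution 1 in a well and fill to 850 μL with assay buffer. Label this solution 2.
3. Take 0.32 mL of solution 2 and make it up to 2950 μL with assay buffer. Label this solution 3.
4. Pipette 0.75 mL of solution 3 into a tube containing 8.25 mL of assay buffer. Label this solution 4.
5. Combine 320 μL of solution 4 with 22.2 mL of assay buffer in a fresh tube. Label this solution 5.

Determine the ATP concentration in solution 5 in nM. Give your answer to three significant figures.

Step 1: 6-fold → factor 6
Step 2: 450 μL brought to 850 μL → factor 850/450 = 1.8889
Step 3: 0.32 mL brought to 2950 μL → factor 2.95/0.32 = 9.2188
Step 4: 0.75 mL + 8.25 mL = 9 mL total → factor 9/0.75 = 12
Step 5: 320 μL + 22.2 mL = 22520 μL total → factor 22520/320 = 70.375
Overall dilution factor = 6 × 1.8889 × 9.2188 × 12 × 70.375 = 88233
Final = 8.00 mM / 88233 = 9.067 × 10^-5 mM = 90.7 nM

90.7 nM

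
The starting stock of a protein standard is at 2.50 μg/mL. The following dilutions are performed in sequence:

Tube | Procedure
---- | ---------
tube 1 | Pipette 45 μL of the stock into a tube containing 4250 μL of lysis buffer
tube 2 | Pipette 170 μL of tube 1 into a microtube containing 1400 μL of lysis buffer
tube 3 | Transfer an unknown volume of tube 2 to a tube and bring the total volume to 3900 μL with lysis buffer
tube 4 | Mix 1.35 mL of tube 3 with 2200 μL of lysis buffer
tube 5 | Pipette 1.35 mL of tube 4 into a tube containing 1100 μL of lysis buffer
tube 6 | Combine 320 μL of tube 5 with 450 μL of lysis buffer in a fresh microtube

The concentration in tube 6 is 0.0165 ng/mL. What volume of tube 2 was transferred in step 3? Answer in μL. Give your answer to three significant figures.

Step 1: 45 μL + 4250 μL = 4295 μL total → factor 4295/45 = 95.444
Step 2: 170 μL + 1400 μL = 1570 μL total → factor 1570/170 = 9.2353
Step 3: v brought to 3900 μL → factor = 3900 μL/v
Step 4: 1.35 mL + 2200 μL = 3.55 mL total → factor 3.55/1.35 = 2.6296
Step 5: 1.35 mL + 1100 μL = 2.45 mL total → factor 2.45/1.35 = 1.8148
Step 6: 320 μL + 450 μL = 770 μL total → factor 770/320 = 2.4062
Product of known-step factors = 10122
Overall factor = 2.50 μg/mL / (0.0165 ng/mL) = 1.5152 × 10^5
Step-3 factor = 1.5152 × 10^5 / 10122 = 14.969
v = 3900 μL / 14.969 = 261 μL

261 μL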